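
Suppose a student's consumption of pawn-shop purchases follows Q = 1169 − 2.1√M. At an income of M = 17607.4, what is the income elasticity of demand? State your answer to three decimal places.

-0.156

At M = 17607.4: Q = 890.345.
dQ/dM = -2.1/(2√M) = -0.00791301 at this income.
η = (dQ/dM)·(M/Q) = -0.00791301 × (17607.4/890.345) = -0.156.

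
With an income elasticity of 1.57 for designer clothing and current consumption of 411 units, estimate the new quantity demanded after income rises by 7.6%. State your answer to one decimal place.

460.0

%ΔQ ≈ η × %ΔI = 1.57 × 7.6% = 11.932%.
New Q ≈ 411 × (1 + 0.11932) = 460.0.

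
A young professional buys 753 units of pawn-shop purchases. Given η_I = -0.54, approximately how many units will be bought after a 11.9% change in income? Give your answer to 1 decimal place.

%ΔQ ≈ η × %ΔI = -0.54 × 11.9% = -6.426%.
New Q ≈ 753 × (1 − 0.06426) = 704.6.

704.6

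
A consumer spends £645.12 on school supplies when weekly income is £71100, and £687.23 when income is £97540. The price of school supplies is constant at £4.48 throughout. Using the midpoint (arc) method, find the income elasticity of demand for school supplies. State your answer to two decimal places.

0.20

With a constant price, Q₁ = 645.12/4.48 = 144.000 and Q₂ = 687.23/4.48 = 153.400 (equivalently, work directly with expenditure since P cancels).
Midpoint %ΔQ = (687.23 − 645.12)/666.18 = 0.06321; midpoint %ΔI = (97540 − 71100)/84320 = 0.31357.
η = 0.06321 / 0.31357 = 0.20.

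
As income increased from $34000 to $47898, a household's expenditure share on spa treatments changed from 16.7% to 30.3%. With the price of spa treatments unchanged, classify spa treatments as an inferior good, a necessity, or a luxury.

luxury

The budget share rises as income rises, so η > 1.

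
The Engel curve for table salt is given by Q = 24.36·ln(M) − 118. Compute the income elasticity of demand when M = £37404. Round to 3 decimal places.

0.176

At M = 37404: Q = 138.499.
dQ/dM = 24.36/M = 0.000651267 at this income.
η = (dQ/dM)·(M/Q) = 0.000651267 × (37404/138.499) = 0.176.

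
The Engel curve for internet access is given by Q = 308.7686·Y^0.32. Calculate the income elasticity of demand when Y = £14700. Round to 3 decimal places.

0.320

For Q = A·Y^β the income elasticity is constant and equal to β.
Here β = 0.32, so η = 0.320.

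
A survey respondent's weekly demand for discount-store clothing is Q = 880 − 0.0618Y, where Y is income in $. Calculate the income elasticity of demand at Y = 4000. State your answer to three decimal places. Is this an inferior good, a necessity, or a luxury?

-0.391 (inferior good)

At Y = 4000: Q = 632.800.
dQ/dY = −0.0618.
η = (dQ/dY)·(Y/Q) = -0.0618 × (4000/632.800) = -0.391.
Since η < 0, the good is an inferior good.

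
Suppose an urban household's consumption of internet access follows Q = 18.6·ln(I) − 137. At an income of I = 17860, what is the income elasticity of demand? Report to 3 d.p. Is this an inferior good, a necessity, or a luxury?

At I = 17860: Q = 45.100.
dQ/dI = 18.6/I = 0.00104143 at this income.
η = (dQ/dI)·(I/Q) = 0.00104143 × (17860/45.100) = 0.412.
Since 0 < η < 1, the good is a necessity.

0.412 (necessity)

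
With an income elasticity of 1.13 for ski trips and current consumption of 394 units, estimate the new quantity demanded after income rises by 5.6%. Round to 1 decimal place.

%ΔQ ≈ η × %ΔI = 1.13 × 5.6% = 6.328%.
New Q ≈ 394 × (1 + 0.06328) = 418.9.

418.9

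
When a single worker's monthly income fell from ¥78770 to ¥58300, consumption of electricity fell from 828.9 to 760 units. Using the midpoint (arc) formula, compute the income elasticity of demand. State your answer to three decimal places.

ΔQ = 760 − 828.9 = -68.9; midpoint Q̄ = (828.9 + 760)/2 = 794.45.
ΔI = 58300 − 78770 = -20470; midpoint Ī = (78770 + 58300)/2 = 68535.
η = (ΔQ/Q̄) ÷ (ΔI/Ī) = (-68.9/794.45) ÷ (-20470/68535) = 0.290.

0.290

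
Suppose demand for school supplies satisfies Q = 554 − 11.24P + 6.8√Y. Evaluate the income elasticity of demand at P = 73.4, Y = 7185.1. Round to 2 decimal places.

0.94

At P = 73.4, Y = 7185.1: Q = 305.386.
Holding P constant, ∂Q/∂Y = 6.8/(2√Y) = 0.0401109.
η_Y = (∂Q/∂Y)·(Y/Q) = 0.0401109 × (7185.1/305.386) = 0.94.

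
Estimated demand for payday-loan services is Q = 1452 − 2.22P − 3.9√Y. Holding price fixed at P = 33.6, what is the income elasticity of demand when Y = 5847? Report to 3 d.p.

-0.138

At P = 33.6, Y = 5847: Q = 1079.192.
Holding P constant, ∂Q/∂Y = -3.9/(2√Y) = -0.0255016.
η_Y = (∂Q/∂Y)·(Y/Q) = -0.0255016 × (5847/1079.192) = -0.138.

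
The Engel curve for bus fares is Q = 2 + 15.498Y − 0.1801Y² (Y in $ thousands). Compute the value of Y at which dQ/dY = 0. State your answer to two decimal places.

dQ/dY = 15.498 − 0.3602Y.
The good is inferior where dQ/dY < 0. Setting dQ/dY = 0 gives Y = 15.498 / 0.3602 = 43.03.

43.03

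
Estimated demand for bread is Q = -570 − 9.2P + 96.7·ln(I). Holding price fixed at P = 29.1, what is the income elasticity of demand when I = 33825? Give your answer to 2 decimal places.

0.57

At P = 29.1, I = 33825: Q = 170.760.
Holding P constant, ∂Q/∂I = 96.7/I = 0.00285883.
η_I = (∂Q/∂I)·(I/Q) = 0.00285883 × (33825/170.760) = 0.57.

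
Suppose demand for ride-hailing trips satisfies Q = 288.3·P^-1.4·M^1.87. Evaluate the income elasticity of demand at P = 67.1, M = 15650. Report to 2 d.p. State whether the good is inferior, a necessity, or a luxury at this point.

1.87 (luxury)

For a multiplicative demand Q = A·P^α·M^β, the income elasticity is β everywhere.
Here β = 1.87, so η = 1.87.
Since η > 1, this is a luxury.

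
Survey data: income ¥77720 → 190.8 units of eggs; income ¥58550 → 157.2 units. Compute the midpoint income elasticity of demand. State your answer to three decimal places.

ΔQ = 157.2 − 190.8 = -33.6; midpoint Q̄ = (190.8 + 157.2)/2 = 174.
ΔI = 58550 − 77720 = -19170; midpoint Ī = (77720 + 58550)/2 = 68135.
η = (ΔQ/Q̄) ÷ (ΔI/Ī) = (-33.6/174) ÷ (-19170/68135) = 0.686.

0.686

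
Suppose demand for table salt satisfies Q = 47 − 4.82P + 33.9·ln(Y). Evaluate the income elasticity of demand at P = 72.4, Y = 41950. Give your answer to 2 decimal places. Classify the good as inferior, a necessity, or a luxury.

0.58 (necessity)

At P = 72.4, Y = 41950: Q = 58.872.
Holding P constant, ∂Q/∂Y = 33.9/Y = 0.000808105.
η_Y = (∂Q/∂Y)·(Y/Q) = 0.000808105 × (41950/58.872) = 0.58.
Since 0 < η < 1, this is a necessity.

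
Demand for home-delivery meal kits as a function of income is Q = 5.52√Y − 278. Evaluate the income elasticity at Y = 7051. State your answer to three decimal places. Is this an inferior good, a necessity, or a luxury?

At Y = 7051: Q = 185.516.
dQ/dY = 5.52/(2√Y) = 0.0328688 at this income.
η = (dQ/dY)·(Y/Q) = 0.0328688 × (7051/185.516) = 1.249.
Since η > 1, the good is a luxury.

1.249 (luxury)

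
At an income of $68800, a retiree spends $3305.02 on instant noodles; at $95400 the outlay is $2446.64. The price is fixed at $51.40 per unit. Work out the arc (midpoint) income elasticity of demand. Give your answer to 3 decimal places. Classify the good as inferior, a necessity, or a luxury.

-0.921 (inferior good)

With a constant price, Q₁ = 3305.02/51.40 = 64.300 and Q₂ = 2446.64/51.40 = 47.600 (equivalently, work directly with expenditure since P cancels).
Midpoint %ΔQ = (2446.64 − 3305.02)/2875.83 = -0.29848; midpoint %ΔI = (95400 − 68800)/82100 = 0.32400.
η = -0.29848 / 0.32400 = -0.921.
η < 0 ⇒ inferior good.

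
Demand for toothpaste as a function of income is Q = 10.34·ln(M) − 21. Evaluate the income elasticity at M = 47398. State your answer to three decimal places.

At M = 47398: Q = 90.324.
dQ/dM = 10.34/M = 0.000218153 at this income.
η = (dQ/dM)·(M/Q) = 0.000218153 × (47398/90.324) = 0.114.

0.114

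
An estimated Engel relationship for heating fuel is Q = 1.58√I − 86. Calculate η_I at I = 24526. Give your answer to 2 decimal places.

At I = 24526: Q = 161.440.
dQ/dI = 1.58/(2√I) = 0.00504445 at this income.
η = (dQ/dI)·(I/Q) = 0.00504445 × (24526/161.440) = 0.77.

0.77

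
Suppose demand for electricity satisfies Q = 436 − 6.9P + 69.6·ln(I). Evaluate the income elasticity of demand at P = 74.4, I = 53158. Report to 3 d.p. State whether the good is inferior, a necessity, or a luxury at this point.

0.102 (necessity)

At P = 74.4, I = 53158: Q = 679.959.
Holding P constant, ∂Q/∂I = 69.6/I = 0.0013093.
η_I = (∂Q/∂I)·(I/Q) = 0.0013093 × (53158/679.959) = 0.102.
Since 0 < η < 1, this is a necessity.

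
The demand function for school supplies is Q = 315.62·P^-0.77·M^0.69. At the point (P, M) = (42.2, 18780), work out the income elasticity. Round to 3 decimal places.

0.690

For a multiplicative demand Q = A·P^α·M^β, the income elasticity is β everywhere.
Here β = 0.69, so η = 0.690.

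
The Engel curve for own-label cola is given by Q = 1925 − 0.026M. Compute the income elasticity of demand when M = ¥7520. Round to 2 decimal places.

-0.11

At M = 7520: Q = 1729.480.
dQ/dM = −0.026.
η = (dQ/dM)·(M/Q) = -0.026 × (7520/1729.480) = -0.11.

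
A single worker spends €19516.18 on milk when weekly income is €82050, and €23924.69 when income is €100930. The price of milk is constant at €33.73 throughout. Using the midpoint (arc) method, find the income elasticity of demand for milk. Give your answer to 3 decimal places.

0.984

With a constant price, Q₁ = 19516.18/33.73 = 578.600 and Q₂ = 23924.69/33.73 = 709.300 (equivalently, work directly with expenditure since P cancels).
Midpoint %ΔQ = (23924.69 − 19516.18)/21720.44 = 0.20297; midpoint %ΔI = (100930 − 82050)/91490 = 0.20636.
η = 0.20297 / 0.20636 = 0.984.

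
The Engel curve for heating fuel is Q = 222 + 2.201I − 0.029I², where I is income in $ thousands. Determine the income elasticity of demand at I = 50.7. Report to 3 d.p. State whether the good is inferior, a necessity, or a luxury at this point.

At I = 50.7: Q = 259.0465.
dQ/dI = 2.201 − 0.058I = -0.73960.
η = (dQ/dI)·(I/Q) = -0.73960 × (50.7/259.0465) = -0.145.
η < 0 ⇒ inferior good.

-0.145 (inferior good)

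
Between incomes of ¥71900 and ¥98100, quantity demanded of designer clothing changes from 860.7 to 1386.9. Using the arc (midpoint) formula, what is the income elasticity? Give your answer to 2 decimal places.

ΔQ = 1386.9 − 860.7 = 526.2; midpoint Q̄ = (860.7 + 1386.9)/2 = 1123.8.
ΔI = 98100 − 71900 = 26200; midpoint Ī = (71900 + 98100)/2 = 85000.
η = (ΔQ/Q̄) ÷ (ΔI/Ī) = (526.2/1123.8) ÷ (26200/85000) = 1.52.

1.52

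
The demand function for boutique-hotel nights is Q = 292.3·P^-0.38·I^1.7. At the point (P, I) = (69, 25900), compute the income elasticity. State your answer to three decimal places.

For a multiplicative demand Q = A·P^α·I^β, the income elasticity is β everywhere.
Here β = 1.7, so η = 1.700.

1.700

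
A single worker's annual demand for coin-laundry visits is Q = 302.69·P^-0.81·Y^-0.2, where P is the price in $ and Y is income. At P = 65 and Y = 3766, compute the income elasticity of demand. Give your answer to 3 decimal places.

For a multiplicative demand Q = A·P^α·Y^β, the income elasticity is β everywhere.
Here β = -0.2, so η = -0.200.

-0.200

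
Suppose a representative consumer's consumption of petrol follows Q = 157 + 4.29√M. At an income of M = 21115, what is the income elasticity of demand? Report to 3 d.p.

At M = 21115: Q = 780.380.
dQ/dM = 4.29/(2√M) = 0.0147615 at this income.
η = (dQ/dM)·(M/Q) = 0.0147615 × (21115/780.380) = 0.399.

0.399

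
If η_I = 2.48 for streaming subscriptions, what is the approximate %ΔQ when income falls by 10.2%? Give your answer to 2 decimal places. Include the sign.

%ΔQ ≈ η × %ΔI = 2.48 × (-10.2%) = -25.30%.

-25.30%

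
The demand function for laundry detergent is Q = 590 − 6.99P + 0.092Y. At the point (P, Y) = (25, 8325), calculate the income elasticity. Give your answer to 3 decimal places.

0.648

At P = 25, Y = 8325: Q = 1181.150.
Holding P constant, ∂Q/∂Y = 0.092.
η_Y = (∂Q/∂Y)·(Y/Q) = 0.092 × (8325/1181.150) = 0.648.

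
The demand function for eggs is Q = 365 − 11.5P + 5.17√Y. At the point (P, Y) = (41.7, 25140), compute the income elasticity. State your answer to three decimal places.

At P = 41.7, Y = 25140: Q = 705.184.
Holding P constant, ∂Q/∂Y = 5.17/(2√Y) = 0.0163034.
η_Y = (∂Q/∂Y)·(Y/Q) = 0.0163034 × (25140/705.184) = 0.581.

0.581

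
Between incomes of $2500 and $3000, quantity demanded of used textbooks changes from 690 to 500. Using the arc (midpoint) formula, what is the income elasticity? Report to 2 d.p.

ΔQ = 500 − 690 = -190; midpoint Q̄ = (690 + 500)/2 = 595.
ΔI = 3000 − 2500 = 500; midpoint Ī = (2500 + 3000)/2 = 2750.
η = (ΔQ/Q̄) ÷ (ΔI/Ī) = (-190/595) ÷ (500/2750) = -1.76.

-1.76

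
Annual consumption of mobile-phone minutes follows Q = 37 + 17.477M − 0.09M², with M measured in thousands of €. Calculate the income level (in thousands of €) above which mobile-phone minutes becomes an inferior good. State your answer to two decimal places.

97.09

dQ/dM = 17.477 − 0.18M.
The good is inferior where dQ/dM < 0. Setting dQ/dM = 0 gives M = 17.477 / 0.18 = 97.09.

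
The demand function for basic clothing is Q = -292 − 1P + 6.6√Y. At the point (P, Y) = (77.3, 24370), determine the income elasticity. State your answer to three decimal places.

At P = 77.3, Y = 24370: Q = 661.019.
Holding P constant, ∂Q/∂Y = 6.6/(2√Y) = 0.0211391.
η_Y = (∂Q/∂Y)·(Y/Q) = 0.0211391 × (24370/661.019) = 0.779.

0.779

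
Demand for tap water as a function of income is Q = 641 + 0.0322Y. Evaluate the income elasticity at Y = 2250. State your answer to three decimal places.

At Y = 2250: Q = 713.450.
dQ/dY = 0.0322.
η = (dQ/dY)·(Y/Q) = 0.0322 × (2250/713.450) = 0.102.

0.102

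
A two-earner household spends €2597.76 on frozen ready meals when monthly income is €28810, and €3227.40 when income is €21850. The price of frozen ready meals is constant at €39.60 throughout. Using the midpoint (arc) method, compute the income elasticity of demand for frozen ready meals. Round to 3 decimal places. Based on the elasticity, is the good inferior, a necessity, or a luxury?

With a constant price, Q₁ = 2597.76/39.60 = 65.600 and Q₂ = 3227.40/39.60 = 81.500 (equivalently, work directly with expenditure since P cancels).
Midpoint %ΔQ = (3227.40 − 2597.76)/2912.58 = 0.21618; midpoint %ΔI = (21850 − 28810)/25330 = -0.27477.
η = 0.21618 / -0.27477 = -0.787.
η < 0 ⇒ inferior good.

-0.787 (inferior good)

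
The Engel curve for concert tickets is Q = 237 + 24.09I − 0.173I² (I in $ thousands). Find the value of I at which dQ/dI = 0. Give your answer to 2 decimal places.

dQ/dI = 24.09 − 0.346I.
The good is inferior where dQ/dI < 0. Setting dQ/dI = 0 gives I = 24.09 / 0.346 = 69.62.

69.62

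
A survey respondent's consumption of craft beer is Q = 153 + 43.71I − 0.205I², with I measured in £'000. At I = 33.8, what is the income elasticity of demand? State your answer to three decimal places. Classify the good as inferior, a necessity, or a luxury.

0.723 (necessity)

At I = 33.8: Q = 1396.1978.
dQ/dI = 43.71 − 0.41I = 29.85200.
η = (dQ/dI)·(I/Q) = 29.85200 × (33.8/1396.1978) = 0.723.
0 < η < 1 ⇒ necessity.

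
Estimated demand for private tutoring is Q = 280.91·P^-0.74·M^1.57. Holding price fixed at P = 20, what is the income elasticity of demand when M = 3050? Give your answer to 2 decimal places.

1.57

For a multiplicative demand Q = A·P^α·M^β, the income elasticity is β everywhere.
Here β = 1.57, so η = 1.57.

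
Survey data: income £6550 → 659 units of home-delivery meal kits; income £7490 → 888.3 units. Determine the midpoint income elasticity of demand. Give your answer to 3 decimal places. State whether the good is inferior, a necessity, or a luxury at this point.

ΔQ = 888.3 − 659 = 229.3; midpoint Q̄ = (659 + 888.3)/2 = 773.65.
ΔI = 7490 − 6550 = 940; midpoint Ī = (6550 + 7490)/2 = 7020.
η = (ΔQ/Q̄) ÷ (ΔI/Ī) = (229.3/773.65) ÷ (940/7020) = 2.213.
η > 1 ⇒ luxury.

2.213 (luxury)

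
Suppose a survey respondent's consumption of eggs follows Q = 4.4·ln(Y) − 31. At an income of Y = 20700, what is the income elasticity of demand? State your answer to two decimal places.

At Y = 20700: Q = 12.727.
dQ/dY = 4.4/Y = 0.00021256 at this income.
η = (dQ/dY)·(Y/Q) = 0.00021256 × (20700/12.727) = 0.35.

0.35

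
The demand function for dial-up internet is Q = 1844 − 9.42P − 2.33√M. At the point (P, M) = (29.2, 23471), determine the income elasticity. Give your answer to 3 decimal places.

-0.147

At P = 29.2, M = 23471: Q = 1211.974.
Holding P constant, ∂Q/∂M = -2.33/(2√M) = -0.00760432.
η_M = (∂Q/∂M)·(M/Q) = -0.00760432 × (23471/1211.974) = -0.147.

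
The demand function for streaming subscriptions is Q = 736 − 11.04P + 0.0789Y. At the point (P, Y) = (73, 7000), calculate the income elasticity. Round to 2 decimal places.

1.14

At P = 73, Y = 7000: Q = 482.380.
Holding P constant, ∂Q/∂Y = 0.0789.
η_Y = (∂Q/∂Y)·(Y/Q) = 0.0789 × (7000/482.380) = 1.14.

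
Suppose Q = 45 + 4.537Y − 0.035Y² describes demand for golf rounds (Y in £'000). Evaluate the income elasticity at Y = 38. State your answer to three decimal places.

At Y = 38: Q = 166.8660.
dQ/dY = 4.537 − 0.07Y = 1.87700.
η = (dQ/dY)·(Y/Q) = 1.87700 × (38/166.8660) = 0.427.

0.427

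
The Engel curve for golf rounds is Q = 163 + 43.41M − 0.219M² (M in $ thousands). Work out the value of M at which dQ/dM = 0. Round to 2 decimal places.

dQ/dM = 43.41 − 0.438M.
The good is inferior where dQ/dM < 0. Setting dQ/dM = 0 gives M = 43.41 / 0.438 = 99.11.

99.11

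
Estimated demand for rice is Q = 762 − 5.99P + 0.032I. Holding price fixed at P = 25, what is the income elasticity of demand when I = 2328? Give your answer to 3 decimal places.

0.108

At P = 25, I = 2328: Q = 686.746.
Holding P constant, ∂Q/∂I = 0.032.
η_I = (∂Q/∂I)·(I/Q) = 0.032 × (2328/686.746) = 0.108.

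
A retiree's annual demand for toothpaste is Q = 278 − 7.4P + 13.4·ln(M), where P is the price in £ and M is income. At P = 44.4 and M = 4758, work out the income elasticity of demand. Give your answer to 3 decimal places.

0.213

At P = 44.4, M = 4758: Q = 62.906.
Holding P constant, ∂Q/∂M = 13.4/M = 0.00281631.
η_M = (∂Q/∂M)·(M/Q) = 0.00281631 × (4758/62.906) = 0.213.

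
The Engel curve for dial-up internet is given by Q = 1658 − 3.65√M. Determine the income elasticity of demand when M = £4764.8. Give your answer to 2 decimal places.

At M = 4764.8: Q = 1406.050.
dQ/dM = -3.65/(2√M) = -0.0264387 at this income.
η = (dQ/dM)·(M/Q) = -0.0264387 × (4764.8/1406.050) = -0.09.

-0.09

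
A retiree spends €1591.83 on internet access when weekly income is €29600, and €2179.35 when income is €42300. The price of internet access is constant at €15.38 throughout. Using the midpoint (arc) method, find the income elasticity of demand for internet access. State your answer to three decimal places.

0.882

With a constant price, Q₁ = 1591.83/15.38 = 103.500 and Q₂ = 2179.35/15.38 = 141.700 (equivalently, work directly with expenditure since P cancels).
Midpoint %ΔQ = (2179.35 − 1591.83)/1885.59 = 0.31158; midpoint %ΔI = (42300 − 29600)/35950 = 0.35327.
η = 0.31158 / 0.35327 = 0.882.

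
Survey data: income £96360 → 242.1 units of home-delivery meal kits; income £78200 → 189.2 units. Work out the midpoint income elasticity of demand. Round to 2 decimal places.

1.18

ΔQ = 189.2 − 242.1 = -52.9; midpoint Q̄ = (242.1 + 189.2)/2 = 215.65.
ΔI = 78200 − 96360 = -18160; midpoint Ī = (96360 + 78200)/2 = 87280.
η = (ΔQ/Q̄) ÷ (ΔI/Ī) = (-52.9/215.65) ÷ (-18160/87280) = 1.18.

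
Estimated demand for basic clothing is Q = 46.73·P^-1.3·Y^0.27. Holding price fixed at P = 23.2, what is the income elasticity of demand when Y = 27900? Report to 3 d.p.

0.270

For a multiplicative demand Q = A·P^α·Y^β, the income elasticity is β everywhere.
Here β = 0.27, so η = 0.270.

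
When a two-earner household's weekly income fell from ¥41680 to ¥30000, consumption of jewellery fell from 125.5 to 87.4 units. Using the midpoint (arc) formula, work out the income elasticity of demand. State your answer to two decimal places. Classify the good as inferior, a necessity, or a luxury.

ΔQ = 87.4 − 125.5 = -38.1; midpoint Q̄ = (125.5 + 87.4)/2 = 106.45.
ΔI = 30000 − 41680 = -11680; midpoint Ī = (41680 + 30000)/2 = 35840.
η = (ΔQ/Q̄) ÷ (ΔI/Ī) = (-38.1/106.45) ÷ (-11680/35840) = 1.10.
η > 1 ⇒ luxury.

1.10 (luxury)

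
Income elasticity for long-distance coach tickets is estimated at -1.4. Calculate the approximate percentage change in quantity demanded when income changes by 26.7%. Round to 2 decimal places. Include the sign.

-37.38%

%ΔQ ≈ η × %ΔI = -1.4 × 26.7% = -37.38%.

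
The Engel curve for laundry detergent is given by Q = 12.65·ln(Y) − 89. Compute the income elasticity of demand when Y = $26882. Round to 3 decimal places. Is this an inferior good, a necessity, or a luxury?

0.316 (necessity)

At Y = 26882: Q = 40.020.
dQ/dY = 12.65/Y = 0.000470575 at this income.
η = (dQ/dY)·(Y/Q) = 0.000470575 × (26882/40.020) = 0.316.
Since 0 < η < 1, the good is a necessity.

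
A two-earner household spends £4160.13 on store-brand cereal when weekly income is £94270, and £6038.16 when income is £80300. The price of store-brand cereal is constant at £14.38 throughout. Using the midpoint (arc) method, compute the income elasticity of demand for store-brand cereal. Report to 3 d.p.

-2.301

With a constant price, Q₁ = 4160.13/14.38 = 289.300 and Q₂ = 6038.16/14.38 = 419.900 (equivalently, work directly with expenditure since P cancels).
Midpoint %ΔQ = (6038.16 − 4160.13)/5099.15 = 0.36830; midpoint %ΔI = (80300 − 94270)/87285 = -0.16005.
η = 0.36830 / -0.16005 = -2.301.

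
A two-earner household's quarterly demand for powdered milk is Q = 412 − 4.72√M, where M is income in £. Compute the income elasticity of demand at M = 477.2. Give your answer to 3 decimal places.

-0.167

At M = 477.2: Q = 308.892.
dQ/dM = -4.72/(2√M) = -0.108034 at this income.
η = (dQ/dM)·(M/Q) = -0.108034 × (477.2/308.892) = -0.167.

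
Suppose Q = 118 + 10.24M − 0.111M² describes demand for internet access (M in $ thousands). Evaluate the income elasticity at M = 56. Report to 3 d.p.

-0.358

At M = 56: Q = 343.3440.
dQ/dM = 10.24 − 0.222M = -2.19200.
η = (dQ/dM)·(M/Q) = -2.19200 × (56/343.3440) = -0.358.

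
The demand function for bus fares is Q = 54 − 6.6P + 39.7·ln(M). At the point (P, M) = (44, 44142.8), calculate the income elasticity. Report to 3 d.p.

At P = 44, M = 44142.8: Q = 188.199.
Holding P constant, ∂Q/∂M = 39.7/M = 0.000899354.
η_M = (∂Q/∂M)·(M/Q) = 0.000899354 × (44142.8/188.199) = 0.211.

0.211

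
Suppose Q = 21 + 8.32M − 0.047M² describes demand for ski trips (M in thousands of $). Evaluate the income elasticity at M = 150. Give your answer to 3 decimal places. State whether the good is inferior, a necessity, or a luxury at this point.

At M = 150: Q = 211.5000.
dQ/dM = 8.32 − 0.094M = -5.78000.
η = (dQ/dM)·(M/Q) = -5.78000 × (150/211.5000) = -4.099.
η < 0 ⇒ inferior good.

-4.099 (inferior good)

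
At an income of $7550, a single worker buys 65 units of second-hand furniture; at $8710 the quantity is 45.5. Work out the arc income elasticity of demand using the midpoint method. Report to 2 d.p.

ΔQ = 45.5 − 65 = -19.5; midpoint Q̄ = (65 + 45.5)/2 = 55.25.
ΔI = 8710 − 7550 = 1160; midpoint Ī = (7550 + 8710)/2 = 8130.
η = (ΔQ/Q̄) ÷ (ΔI/Ī) = (-19.5/55.25) ÷ (1160/8130) = -2.47.

-2.47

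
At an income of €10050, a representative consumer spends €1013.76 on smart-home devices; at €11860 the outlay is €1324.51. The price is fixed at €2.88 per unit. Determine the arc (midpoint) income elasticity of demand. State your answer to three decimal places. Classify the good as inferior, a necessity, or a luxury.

With a constant price, Q₁ = 1013.76/2.88 = 352.000 and Q₂ = 1324.51/2.88 = 459.899 (equivalently, work directly with expenditure since P cancels).
Midpoint %ΔQ = (1324.51 − 1013.76)/1169.14 = 0.26579; midpoint %ΔI = (11860 − 10050)/10955 = 0.16522.
η = 0.26579 / 0.16522 = 1.609.
η > 1 ⇒ luxury.

1.609 (luxury)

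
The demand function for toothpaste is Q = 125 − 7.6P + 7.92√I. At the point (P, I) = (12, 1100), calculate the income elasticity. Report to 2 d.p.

At P = 12, I = 1100: Q = 296.477.
Holding P constant, ∂Q/∂I = 7.92/(2√I) = 0.119398.
η_I = (∂Q/∂I)·(I/Q) = 0.119398 × (1100/296.477) = 0.44.

0.44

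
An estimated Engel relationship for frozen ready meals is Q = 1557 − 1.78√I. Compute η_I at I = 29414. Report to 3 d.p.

-0.122

At I = 29414: Q = 1251.721.
dQ/dI = -1.78/(2√I) = -0.00518935 at this income.
η = (dQ/dI)·(I/Q) = -0.00518935 × (29414/1251.721) = -0.122.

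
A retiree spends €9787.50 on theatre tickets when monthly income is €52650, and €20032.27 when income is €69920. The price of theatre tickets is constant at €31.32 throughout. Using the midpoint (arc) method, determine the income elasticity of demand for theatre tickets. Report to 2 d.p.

With a constant price, Q₁ = 9787.50/31.32 = 312.500 and Q₂ = 20032.27/31.32 = 639.600 (equivalently, work directly with expenditure since P cancels).
Midpoint %ΔQ = (20032.27 − 9787.50)/14909.89 = 0.68711; midpoint %ΔI = (69920 − 52650)/61285 = 0.28180.
η = 0.68711 / 0.28180 = 2.44.

2.44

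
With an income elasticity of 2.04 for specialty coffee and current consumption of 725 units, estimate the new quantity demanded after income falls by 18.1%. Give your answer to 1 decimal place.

457.3

%ΔQ ≈ η × %ΔI = 2.04 × (-18.1%) = -36.924%.
New Q ≈ 725 × (1 − 0.36924) = 457.3.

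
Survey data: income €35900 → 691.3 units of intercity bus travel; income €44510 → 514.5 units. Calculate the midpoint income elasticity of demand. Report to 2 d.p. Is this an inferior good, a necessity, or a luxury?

ΔQ = 514.5 − 691.3 = -176.8; midpoint Q̄ = (691.3 + 514.5)/2 = 602.9.
ΔI = 44510 − 35900 = 8610; midpoint Ī = (35900 + 44510)/2 = 40205.
η = (ΔQ/Q̄) ÷ (ΔI/Ī) = (-176.8/602.9) ÷ (8610/40205) = -1.37.
η < 0 ⇒ inferior good.

-1.37 (inferior good)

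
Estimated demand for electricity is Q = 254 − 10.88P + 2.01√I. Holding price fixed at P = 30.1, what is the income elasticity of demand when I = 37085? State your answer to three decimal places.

At P = 30.1, I = 37085: Q = 313.587.
Holding P constant, ∂Q/∂I = 2.01/(2√I) = 0.00521876.
η_I = (∂Q/∂I)·(I/Q) = 0.00521876 × (37085/313.587) = 0.617.

0.617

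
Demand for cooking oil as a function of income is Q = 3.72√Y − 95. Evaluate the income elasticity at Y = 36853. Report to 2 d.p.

At Y = 36853: Q = 619.133.
dQ/dY = 3.72/(2√Y) = 0.00968895 at this income.
η = (dQ/dY)·(Y/Q) = 0.00968895 × (36853/619.133) = 0.58.

0.58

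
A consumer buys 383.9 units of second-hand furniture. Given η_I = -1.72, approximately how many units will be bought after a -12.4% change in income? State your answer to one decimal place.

465.8

%ΔQ ≈ η × %ΔI = -1.72 × (-12.4%) = 21.328%.
New Q ≈ 383.9 × (1 + 0.21328) = 465.8.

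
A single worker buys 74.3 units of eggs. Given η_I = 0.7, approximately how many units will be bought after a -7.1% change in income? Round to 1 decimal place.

%ΔQ ≈ η × %ΔI = 0.7 × (-7.1%) = -4.97%.
New Q ≈ 74.3 × (1 − 0.0497) = 70.6.

70.6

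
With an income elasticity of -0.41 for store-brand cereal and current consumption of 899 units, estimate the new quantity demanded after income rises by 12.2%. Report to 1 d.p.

854.0

%ΔQ ≈ η × %ΔI = -0.41 × 12.2% = -5.002%.
New Q ≈ 899 × (1 − 0.05002) = 854.0.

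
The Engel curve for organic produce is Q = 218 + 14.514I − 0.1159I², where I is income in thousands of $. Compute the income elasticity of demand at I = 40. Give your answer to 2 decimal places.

0.34

At I = 40: Q = 613.1200.
dQ/dI = 14.514 − 0.2318I = 5.24200.
η = (dQ/dI)·(I/Q) = 5.24200 × (40/613.1200) = 0.34.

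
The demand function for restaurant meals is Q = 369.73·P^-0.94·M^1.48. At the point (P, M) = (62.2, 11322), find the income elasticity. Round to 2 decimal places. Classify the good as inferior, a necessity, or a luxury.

1.48 (luxury)

For a multiplicative demand Q = A·P^α·M^β, the income elasticity is β everywhere.
Here β = 1.48, so η = 1.48.
Since η > 1, this is a luxury.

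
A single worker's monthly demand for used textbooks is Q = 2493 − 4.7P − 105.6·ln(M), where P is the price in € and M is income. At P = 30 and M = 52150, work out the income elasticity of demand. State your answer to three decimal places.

-0.088

At P = 30, M = 52150: Q = 1204.986.
Holding P constant, ∂Q/∂M = -105.6/M = -0.00202493.
η_M = (∂Q/∂M)·(M/Q) = -0.00202493 × (52150/1204.986) = -0.088.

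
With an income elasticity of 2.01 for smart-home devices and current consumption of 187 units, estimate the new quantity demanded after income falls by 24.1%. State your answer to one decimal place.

96.4

%ΔQ ≈ η × %ΔI = 2.01 × (-24.1%) = -48.441%.
New Q ≈ 187 × (1 − 0.48441) = 96.4.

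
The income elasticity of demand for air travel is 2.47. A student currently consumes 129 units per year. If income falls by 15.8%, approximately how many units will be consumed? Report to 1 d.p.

%ΔQ ≈ η × %ΔI = 2.47 × (-15.8%) = -39.026%.
New Q ≈ 129 × (1 − 0.39026) = 78.7.

78.7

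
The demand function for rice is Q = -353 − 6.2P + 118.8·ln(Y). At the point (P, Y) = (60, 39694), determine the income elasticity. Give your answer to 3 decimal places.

0.223

At P = 60, Y = 39694: Q = 532.968.
Holding P constant, ∂Q/∂Y = 118.8/Y = 0.0029929.
η_Y = (∂Q/∂Y)·(Y/Q) = 0.0029929 × (39694/532.968) = 0.223.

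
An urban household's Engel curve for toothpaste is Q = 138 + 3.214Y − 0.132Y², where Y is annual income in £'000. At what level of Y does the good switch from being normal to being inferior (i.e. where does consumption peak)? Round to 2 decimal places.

dQ/dY = 3.214 − 0.264Y.
The good is inferior where dQ/dY < 0. Setting dQ/dY = 0 gives Y = 3.214 / 0.264 = 12.17.

12.17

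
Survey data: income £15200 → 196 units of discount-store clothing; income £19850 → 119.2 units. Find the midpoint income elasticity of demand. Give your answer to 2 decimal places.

-1.84

ΔQ = 119.2 − 196 = -76.8; midpoint Q̄ = (196 + 119.2)/2 = 157.6.
ΔI = 19850 − 15200 = 4650; midpoint Ī = (15200 + 19850)/2 = 17525.
η = (ΔQ/Q̄) ÷ (ΔI/Ī) = (-76.8/157.6) ÷ (4650/17525) = -1.84.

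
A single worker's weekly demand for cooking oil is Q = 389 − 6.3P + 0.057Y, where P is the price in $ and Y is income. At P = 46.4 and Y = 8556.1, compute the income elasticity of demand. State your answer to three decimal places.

At P = 46.4, Y = 8556.1: Q = 584.378.
Holding P constant, ∂Q/∂Y = 0.057.
η_Y = (∂Q/∂Y)·(Y/Q) = 0.057 × (8556.1/584.378) = 0.835.

0.835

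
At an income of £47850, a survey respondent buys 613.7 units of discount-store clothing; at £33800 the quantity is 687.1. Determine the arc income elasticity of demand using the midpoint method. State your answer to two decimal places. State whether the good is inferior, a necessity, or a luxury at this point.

-0.33 (inferior good)

ΔQ = 687.1 − 613.7 = 73.4; midpoint Q̄ = (613.7 + 687.1)/2 = 650.4.
ΔI = 33800 − 47850 = -14050; midpoint Ī = (47850 + 33800)/2 = 40825.
η = (ΔQ/Q̄) ÷ (ΔI/Ī) = (73.4/650.4) ÷ (-14050/40825) = -0.33.
η < 0 ⇒ inferior good.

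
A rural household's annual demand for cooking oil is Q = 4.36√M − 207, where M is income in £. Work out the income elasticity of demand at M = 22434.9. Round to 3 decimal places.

At M = 22434.9: Q = 446.053.
dQ/dM = 4.36/(2√M) = 0.0145544 at this income.
η = (dQ/dM)·(M/Q) = 0.0145544 × (22434.9/446.053) = 0.732.

0.732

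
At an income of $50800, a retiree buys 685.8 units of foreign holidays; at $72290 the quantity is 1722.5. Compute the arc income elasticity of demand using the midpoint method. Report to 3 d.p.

ΔQ = 1722.5 − 685.8 = 1036.7; midpoint Q̄ = (685.8 + 1722.5)/2 = 1204.15.
ΔI = 72290 − 50800 = 21490; midpoint Ī = (50800 + 72290)/2 = 61545.
η = (ΔQ/Q̄) ÷ (ΔI/Ī) = (1036.7/1204.15) ÷ (21490/61545) = 2.466.

2.466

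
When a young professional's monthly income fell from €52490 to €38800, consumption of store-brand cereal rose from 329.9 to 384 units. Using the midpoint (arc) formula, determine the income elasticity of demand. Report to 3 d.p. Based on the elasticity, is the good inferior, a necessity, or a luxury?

ΔQ = 384 − 329.9 = 54.1; midpoint Q̄ = (329.9 + 384)/2 = 356.95.
ΔI = 38800 − 52490 = -13690; midpoint Ī = (52490 + 38800)/2 = 45645.
η = (ΔQ/Q̄) ÷ (ΔI/Ī) = (54.1/356.95) ÷ (-13690/45645) = -0.505.
η < 0 ⇒ inferior good.

-0.505 (inferior good)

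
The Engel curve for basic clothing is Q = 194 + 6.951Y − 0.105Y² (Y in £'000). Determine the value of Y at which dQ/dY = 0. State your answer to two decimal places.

dQ/dY = 6.951 − 0.21Y.
The good is inferior where dQ/dY < 0. Setting dQ/dY = 0 gives Y = 6.951 / 0.21 = 33.10.

33.10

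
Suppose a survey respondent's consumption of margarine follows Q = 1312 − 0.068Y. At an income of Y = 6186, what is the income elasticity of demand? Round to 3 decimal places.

At Y = 6186: Q = 891.352.
dQ/dY = −0.068.
η = (dQ/dY)·(Y/Q) = -0.068 × (6186/891.352) = -0.472.

-0.472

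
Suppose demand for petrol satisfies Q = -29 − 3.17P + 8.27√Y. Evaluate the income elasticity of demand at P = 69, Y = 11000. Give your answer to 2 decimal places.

At P = 69, Y = 11000: Q = 619.635.
Holding P constant, ∂Q/∂Y = 8.27/(2√Y) = 0.0394257.
η_Y = (∂Q/∂Y)·(Y/Q) = 0.0394257 × (11000/619.635) = 0.70.

0.70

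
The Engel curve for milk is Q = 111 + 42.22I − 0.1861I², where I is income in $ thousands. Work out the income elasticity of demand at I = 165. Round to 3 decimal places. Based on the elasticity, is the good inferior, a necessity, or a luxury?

-1.575 (inferior good)

At I = 165: Q = 2010.7275.
dQ/dI = 42.22 − 0.3722I = -19.19300.
η = (dQ/dI)·(I/Q) = -19.19300 × (165/2010.7275) = -1.575.
η < 0 ⇒ inferior good.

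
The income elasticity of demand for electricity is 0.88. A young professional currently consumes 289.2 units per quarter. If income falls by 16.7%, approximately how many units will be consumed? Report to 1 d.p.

%ΔQ ≈ η × %ΔI = 0.88 × (-16.7%) = -14.696%.
New Q ≈ 289.2 × (1 − 0.14696) = 246.7.

246.7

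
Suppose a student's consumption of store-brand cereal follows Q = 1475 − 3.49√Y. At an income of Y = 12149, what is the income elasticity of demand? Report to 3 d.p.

-0.176

At Y = 12149: Q = 1090.323.
dQ/dY = -3.49/(2√Y) = -0.0158316 at this income.
η = (dQ/dY)·(Y/Q) = -0.0158316 × (12149/1090.323) = -0.176.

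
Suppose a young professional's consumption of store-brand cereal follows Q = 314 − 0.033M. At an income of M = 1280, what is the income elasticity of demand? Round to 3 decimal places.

At M = 1280: Q = 271.760.
dQ/dM = −0.033.
η = (dQ/dM)·(M/Q) = -0.033 × (1280/271.760) = -0.155.

-0.155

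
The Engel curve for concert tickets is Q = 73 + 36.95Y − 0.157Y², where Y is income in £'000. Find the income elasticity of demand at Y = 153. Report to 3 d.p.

-0.827

At Y = 153: Q = 2051.1370.
dQ/dY = 36.95 − 0.314Y = -11.09200.
η = (dQ/dY)·(Y/Q) = -11.09200 × (153/2051.1370) = -0.827.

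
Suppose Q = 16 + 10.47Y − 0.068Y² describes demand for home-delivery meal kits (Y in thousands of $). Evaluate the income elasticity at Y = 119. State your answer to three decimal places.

-2.274

At Y = 119: Q = 298.9820.
dQ/dY = 10.47 − 0.136Y = -5.71400.
η = (dQ/dY)·(Y/Q) = -5.71400 × (119/298.9820) = -2.274.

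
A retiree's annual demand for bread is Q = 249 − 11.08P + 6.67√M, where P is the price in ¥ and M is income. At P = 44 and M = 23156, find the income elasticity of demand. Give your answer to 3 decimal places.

0.654

At P = 44, M = 23156: Q = 776.460.
Holding P constant, ∂Q/∂M = 6.67/(2√M) = 0.0219161.
η_M = (∂Q/∂M)·(M/Q) = 0.0219161 × (23156/776.460) = 0.654.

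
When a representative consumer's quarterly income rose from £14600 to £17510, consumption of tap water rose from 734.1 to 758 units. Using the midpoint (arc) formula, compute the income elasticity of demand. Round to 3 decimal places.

ΔQ = 758 − 734.1 = 23.9; midpoint Q̄ = (734.1 + 758)/2 = 746.05.
ΔI = 17510 − 14600 = 2910; midpoint Ī = (14600 + 17510)/2 = 16055.
η = (ΔQ/Q̄) ÷ (ΔI/Ī) = (23.9/746.05) ÷ (2910/16055) = 0.177.

0.177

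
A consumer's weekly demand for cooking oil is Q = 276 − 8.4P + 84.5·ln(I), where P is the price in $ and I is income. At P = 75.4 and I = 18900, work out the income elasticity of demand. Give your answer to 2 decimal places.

0.18

At P = 75.4, I = 18900: Q = 474.705.
Holding P constant, ∂Q/∂I = 84.5/I = 0.0044709.
η_I = (∂Q/∂I)·(I/Q) = 0.0044709 × (18900/474.705) = 0.18.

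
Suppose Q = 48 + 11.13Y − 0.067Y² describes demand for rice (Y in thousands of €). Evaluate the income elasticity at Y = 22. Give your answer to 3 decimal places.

0.691

At Y = 22: Q = 260.4320.
dQ/dY = 11.13 − 0.134Y = 8.18200.
η = (dQ/dY)·(Y/Q) = 8.18200 × (22/260.4320) = 0.691.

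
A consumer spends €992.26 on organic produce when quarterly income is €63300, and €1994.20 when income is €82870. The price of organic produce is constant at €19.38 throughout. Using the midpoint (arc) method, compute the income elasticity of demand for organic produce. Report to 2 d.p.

With a constant price, Q₁ = 992.26/19.38 = 51.200 and Q₂ = 1994.20/19.38 = 102.900 (equivalently, work directly with expenditure since P cancels).
Midpoint %ΔQ = (1994.20 − 992.26)/1493.23 = 0.67099; midpoint %ΔI = (82870 − 63300)/73085 = 0.26777.
η = 0.67099 / 0.26777 = 2.51.

2.51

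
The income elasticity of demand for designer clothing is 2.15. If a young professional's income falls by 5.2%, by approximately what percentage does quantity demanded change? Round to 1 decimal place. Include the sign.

%ΔQ ≈ η × %ΔI = 2.15 × (-5.2%) = -11.2%.

-11.2%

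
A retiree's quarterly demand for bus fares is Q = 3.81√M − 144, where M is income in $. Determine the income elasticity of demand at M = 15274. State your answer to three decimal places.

At M = 15274: Q = 326.870.
dQ/dM = 3.81/(2√M) = 0.0154141 at this income.
η = (dQ/dM)·(M/Q) = 0.0154141 × (15274/326.870) = 0.720.

0.720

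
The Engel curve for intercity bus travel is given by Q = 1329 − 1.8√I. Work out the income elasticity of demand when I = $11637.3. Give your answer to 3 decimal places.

-0.086

At I = 11637.3: Q = 1134.823.
dQ/dI = -1.8/(2√I) = -0.00834289 at this income.
η = (dQ/dI)·(I/Q) = -0.00834289 × (11637.3/1134.823) = -0.086.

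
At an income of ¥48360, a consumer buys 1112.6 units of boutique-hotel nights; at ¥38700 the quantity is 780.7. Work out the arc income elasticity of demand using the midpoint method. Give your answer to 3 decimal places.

ΔQ = 780.7 − 1112.6 = -331.9; midpoint Q̄ = (1112.6 + 780.7)/2 = 946.65.
ΔI = 38700 − 48360 = -9660; midpoint Ī = (48360 + 38700)/2 = 43530.
η = (ΔQ/Q̄) ÷ (ΔI/Ī) = (-331.9/946.65) ÷ (-9660/43530) = 1.580.

1.580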